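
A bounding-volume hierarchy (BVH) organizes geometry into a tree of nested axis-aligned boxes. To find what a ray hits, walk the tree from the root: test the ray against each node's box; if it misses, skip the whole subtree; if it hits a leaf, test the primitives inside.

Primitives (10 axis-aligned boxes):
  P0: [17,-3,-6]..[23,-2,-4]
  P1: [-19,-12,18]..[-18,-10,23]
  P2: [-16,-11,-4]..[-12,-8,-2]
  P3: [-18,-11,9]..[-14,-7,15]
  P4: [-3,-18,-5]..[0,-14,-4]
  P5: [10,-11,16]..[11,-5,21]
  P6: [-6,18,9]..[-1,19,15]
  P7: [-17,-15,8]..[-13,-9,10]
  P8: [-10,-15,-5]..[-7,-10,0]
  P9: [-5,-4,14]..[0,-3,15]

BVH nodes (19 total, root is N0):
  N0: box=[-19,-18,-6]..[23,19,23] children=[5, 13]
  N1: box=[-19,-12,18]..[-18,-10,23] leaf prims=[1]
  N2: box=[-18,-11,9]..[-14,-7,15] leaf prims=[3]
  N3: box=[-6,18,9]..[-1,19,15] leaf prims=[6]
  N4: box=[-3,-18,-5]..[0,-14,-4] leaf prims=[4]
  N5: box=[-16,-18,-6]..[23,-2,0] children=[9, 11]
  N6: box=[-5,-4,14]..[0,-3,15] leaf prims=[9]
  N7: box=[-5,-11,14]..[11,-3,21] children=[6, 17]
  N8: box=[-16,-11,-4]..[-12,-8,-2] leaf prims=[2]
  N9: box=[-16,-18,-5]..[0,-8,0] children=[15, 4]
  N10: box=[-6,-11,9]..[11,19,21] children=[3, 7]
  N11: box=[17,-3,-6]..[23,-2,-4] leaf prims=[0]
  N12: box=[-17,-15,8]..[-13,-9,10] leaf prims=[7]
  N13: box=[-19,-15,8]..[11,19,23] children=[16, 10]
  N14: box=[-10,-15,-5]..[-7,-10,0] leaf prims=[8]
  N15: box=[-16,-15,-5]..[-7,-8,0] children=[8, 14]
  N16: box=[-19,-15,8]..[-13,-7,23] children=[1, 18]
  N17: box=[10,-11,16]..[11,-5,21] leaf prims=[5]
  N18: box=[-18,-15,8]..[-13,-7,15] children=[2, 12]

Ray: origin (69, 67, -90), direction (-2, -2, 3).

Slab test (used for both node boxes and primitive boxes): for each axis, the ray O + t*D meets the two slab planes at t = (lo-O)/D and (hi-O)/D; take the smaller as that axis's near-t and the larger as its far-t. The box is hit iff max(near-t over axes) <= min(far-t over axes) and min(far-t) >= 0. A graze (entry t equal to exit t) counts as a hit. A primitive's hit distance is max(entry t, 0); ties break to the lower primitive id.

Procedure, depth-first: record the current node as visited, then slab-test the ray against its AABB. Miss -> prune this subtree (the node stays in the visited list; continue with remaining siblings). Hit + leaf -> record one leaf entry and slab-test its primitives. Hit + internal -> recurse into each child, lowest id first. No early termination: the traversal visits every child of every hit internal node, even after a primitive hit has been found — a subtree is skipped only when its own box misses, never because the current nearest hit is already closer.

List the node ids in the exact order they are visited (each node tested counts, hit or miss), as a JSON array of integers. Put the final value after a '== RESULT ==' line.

Traverse from the root:
N0 x:[23,44] y:[24,85/2] z:[28,113/3] -> hit [28,113/3], descend [5, 13]
  N5 x:[23,85/2] y:[69/2,85/2] z:[28,30] -> miss, prune
  N13 x:[29,44] y:[24,41] z:[98/3,113/3] -> hit [98/3,113/3], descend [10, 16]
    N10 x:[29,75/2] y:[24,39] z:[33,37] -> hit [33,37], descend [3, 7]
      N3 x:[35,75/2] y:[24,49/2] z:[33,35] -> miss, prune
      N7 x:[29,37] y:[35,39] z:[104/3,37] -> hit [35,37], descend [6, 17]
        N6 x:[69/2,37] y:[35,71/2] z:[104/3,35] -> hit [35,35] leaf, test {P9@t=35}
        N17 x:[29,59/2] y:[36,39] z:[106/3,37] -> miss, prune
    N16 x:[41,44] y:[37,41] z:[98/3,113/3] -> miss, prune

order=[0, 5, 13, 10, 3, 7, 6, 17, 16]  |boxes|=9  |leaves|=1  hit=P9

== RESULT ==
[0, 5, 13, 10, 3, 7, 6, 17, 16]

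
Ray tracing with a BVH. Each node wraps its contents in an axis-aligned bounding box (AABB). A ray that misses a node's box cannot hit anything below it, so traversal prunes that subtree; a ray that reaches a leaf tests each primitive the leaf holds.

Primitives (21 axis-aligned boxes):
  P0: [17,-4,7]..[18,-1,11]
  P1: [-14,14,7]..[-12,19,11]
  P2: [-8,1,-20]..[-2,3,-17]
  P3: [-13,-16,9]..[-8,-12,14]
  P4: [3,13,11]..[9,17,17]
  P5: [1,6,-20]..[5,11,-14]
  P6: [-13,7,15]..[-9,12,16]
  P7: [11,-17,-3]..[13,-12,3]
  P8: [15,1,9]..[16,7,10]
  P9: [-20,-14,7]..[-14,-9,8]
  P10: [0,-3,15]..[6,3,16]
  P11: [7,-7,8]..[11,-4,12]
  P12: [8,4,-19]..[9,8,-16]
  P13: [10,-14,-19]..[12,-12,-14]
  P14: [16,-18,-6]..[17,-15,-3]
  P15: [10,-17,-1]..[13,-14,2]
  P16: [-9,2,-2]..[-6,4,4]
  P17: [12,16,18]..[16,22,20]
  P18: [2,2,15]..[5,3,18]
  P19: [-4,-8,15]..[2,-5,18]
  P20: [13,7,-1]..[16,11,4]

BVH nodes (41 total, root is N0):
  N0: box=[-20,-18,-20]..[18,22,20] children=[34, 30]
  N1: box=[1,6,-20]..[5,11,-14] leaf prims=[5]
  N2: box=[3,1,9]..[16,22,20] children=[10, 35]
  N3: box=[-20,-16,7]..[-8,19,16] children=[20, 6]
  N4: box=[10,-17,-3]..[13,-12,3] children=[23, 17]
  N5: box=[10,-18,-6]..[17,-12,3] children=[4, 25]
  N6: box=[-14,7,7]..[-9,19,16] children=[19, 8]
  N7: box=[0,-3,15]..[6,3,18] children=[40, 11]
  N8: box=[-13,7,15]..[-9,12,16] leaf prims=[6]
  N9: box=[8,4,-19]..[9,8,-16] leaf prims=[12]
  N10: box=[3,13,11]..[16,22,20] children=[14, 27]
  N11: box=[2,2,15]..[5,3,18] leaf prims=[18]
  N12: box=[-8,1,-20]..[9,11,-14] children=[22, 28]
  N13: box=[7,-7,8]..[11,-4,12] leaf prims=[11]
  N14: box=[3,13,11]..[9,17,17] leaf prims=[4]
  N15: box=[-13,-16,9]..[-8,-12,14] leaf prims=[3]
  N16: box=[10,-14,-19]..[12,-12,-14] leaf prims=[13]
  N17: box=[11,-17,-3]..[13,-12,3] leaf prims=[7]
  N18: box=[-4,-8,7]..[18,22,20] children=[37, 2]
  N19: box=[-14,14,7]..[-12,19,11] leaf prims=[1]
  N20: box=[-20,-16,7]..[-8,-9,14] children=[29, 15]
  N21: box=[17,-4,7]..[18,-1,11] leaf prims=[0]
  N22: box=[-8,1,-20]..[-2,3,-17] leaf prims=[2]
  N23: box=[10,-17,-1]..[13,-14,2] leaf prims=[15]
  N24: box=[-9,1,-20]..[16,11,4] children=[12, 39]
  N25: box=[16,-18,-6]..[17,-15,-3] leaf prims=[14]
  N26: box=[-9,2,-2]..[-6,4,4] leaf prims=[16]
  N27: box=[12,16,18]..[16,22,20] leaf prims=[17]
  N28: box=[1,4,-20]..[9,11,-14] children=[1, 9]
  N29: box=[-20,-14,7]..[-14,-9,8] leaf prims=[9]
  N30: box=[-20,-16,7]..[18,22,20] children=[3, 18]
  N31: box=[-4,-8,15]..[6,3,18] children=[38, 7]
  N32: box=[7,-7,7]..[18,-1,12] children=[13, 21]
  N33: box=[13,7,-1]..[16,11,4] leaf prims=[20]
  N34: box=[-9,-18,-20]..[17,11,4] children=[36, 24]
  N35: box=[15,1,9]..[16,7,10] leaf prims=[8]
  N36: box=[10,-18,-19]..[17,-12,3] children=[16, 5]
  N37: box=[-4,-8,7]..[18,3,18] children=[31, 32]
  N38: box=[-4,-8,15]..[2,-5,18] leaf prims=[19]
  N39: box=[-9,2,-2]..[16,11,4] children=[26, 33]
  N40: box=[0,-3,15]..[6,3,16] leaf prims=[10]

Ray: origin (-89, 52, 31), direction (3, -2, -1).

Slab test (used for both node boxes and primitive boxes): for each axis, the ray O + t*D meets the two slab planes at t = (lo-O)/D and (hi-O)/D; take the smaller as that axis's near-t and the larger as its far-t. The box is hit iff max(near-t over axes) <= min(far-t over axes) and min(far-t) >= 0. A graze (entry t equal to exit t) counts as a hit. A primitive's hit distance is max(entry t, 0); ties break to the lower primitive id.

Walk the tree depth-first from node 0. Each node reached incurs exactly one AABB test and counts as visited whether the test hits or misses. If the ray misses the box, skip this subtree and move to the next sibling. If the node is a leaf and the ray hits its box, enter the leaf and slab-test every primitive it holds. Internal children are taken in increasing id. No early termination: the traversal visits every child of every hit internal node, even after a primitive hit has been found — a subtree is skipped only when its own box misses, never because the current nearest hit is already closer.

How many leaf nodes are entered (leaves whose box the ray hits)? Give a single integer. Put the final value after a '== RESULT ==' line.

Walk:
N0 x:[23,107/3] y:[15,35] z:[11,51] -> hit [23,35], descend [30, 34]
  N30 x:[23,107/3] y:[15,34] z:[11,24] -> hit [23,24], descend [3, 18]
    N3 x:[23,27] y:[33/2,34] z:[15,24] -> hit [23,24], descend [6, 20]
      N6 x:[25,80/3] y:[33/2,45/2] z:[15,24] -> miss, prune
      N20 x:[23,27] y:[61/2,34] z:[17,24] -> miss, prune
    N18 x:[85/3,107/3] y:[15,30] z:[11,24] -> miss, prune
  N34 x:[80/3,106/3] y:[41/2,35] z:[27,51] -> hit [27,35], descend [24, 36]
    N24 x:[80/3,35] y:[41/2,51/2] z:[27,51] -> miss, prune
    N36 x:[33,106/3] y:[32,35] z:[28,50] -> hit [33,35], descend [5, 16]
      N5 x:[33,106/3] y:[32,35] z:[28,37] -> hit [33,35], descend [4, 25]
        N4 x:[33,34] y:[32,69/2] z:[28,34] -> hit [33,34], descend [17, 23]
          N17 x:[100/3,34] y:[32,69/2] z:[28,34] -> hit [100/3,34] leaf, test {P7@t=100/3}
          N23 x:[33,34] y:[33,69/2] z:[29,32] -> miss, prune
        N25 x:[35,106/3] y:[67/2,35] z:[34,37] -> hit [35,35] leaf, test {P14@t=35}
      N16 x:[33,101/3] y:[32,33] z:[45,50] -> miss, prune

Summary -> nodes [0, 30, 3, 6, 20, 18, 34, 24, 36, 5, 4, 17, 23, 25, 16]; box-tests=15; leaf-entries=2; first=P7

== RESULT ==
2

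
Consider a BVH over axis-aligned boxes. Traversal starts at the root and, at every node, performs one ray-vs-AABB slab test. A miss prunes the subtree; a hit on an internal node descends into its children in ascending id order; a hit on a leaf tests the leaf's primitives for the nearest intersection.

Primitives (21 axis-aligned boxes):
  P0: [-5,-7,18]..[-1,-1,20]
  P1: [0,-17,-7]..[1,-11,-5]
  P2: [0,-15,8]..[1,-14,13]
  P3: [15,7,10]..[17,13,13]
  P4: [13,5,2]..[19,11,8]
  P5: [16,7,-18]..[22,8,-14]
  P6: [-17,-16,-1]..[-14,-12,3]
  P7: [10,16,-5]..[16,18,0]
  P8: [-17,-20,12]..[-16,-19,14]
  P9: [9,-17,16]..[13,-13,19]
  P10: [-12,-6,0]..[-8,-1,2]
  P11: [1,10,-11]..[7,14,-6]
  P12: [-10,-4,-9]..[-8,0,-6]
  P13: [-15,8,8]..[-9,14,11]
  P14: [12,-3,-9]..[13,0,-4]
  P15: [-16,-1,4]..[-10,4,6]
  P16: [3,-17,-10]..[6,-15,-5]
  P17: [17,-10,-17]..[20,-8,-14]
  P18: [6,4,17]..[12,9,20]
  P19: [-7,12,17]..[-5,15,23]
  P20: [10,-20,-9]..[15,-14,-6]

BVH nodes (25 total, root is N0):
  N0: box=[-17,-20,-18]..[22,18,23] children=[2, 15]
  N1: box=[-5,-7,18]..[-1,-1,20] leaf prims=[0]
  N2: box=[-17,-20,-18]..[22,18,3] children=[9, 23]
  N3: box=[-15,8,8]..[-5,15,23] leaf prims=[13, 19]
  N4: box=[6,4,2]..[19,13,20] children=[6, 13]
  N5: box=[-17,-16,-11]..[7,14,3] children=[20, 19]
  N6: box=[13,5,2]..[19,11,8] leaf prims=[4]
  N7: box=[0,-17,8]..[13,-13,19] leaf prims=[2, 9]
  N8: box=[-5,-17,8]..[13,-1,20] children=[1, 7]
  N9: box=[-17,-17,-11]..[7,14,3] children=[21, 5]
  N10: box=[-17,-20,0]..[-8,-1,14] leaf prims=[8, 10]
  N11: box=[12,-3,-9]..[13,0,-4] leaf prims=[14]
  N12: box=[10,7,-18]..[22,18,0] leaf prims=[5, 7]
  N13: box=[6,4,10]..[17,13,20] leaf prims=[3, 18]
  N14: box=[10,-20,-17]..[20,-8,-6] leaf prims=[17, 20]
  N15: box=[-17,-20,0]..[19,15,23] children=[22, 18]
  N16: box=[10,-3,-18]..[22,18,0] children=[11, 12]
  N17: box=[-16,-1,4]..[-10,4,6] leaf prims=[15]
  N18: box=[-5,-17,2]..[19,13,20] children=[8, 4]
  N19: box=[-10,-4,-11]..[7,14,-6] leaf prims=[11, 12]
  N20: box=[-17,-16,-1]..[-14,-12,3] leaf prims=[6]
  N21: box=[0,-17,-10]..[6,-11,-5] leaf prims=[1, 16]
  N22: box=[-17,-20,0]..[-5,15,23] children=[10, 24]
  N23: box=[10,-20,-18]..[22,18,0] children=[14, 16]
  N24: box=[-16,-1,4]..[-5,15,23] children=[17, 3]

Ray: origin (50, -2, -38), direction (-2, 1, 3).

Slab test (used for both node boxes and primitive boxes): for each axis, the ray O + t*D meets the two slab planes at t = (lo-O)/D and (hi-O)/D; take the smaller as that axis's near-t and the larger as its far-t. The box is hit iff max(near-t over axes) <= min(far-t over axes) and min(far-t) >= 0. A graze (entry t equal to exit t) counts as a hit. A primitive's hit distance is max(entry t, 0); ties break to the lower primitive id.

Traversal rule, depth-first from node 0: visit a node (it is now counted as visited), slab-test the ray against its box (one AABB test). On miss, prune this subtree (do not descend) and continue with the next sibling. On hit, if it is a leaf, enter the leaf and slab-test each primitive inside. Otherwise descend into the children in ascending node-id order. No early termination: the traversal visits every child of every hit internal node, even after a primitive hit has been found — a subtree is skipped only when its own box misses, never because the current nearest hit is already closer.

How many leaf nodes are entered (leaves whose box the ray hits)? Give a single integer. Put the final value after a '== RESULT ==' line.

Traverse from the root:
N0 x:[14,67/2] y:[-18,20] z:[20/3,61/3] -> hit [14,20], descend [2, 15]
  N2 x:[14,67/2] y:[-18,20] z:[20/3,41/3] -> miss, prune
  N15 x:[31/2,67/2] y:[-18,17] z:[38/3,61/3] -> hit [31/2,17], descend [18, 22]
    N18 x:[31/2,55/2] y:[-15,15] z:[40/3,58/3] -> miss, prune
    N22 x:[55/2,67/2] y:[-18,17] z:[38/3,61/3] -> miss, prune

order=[0, 2, 15, 18, 22]  |boxes|=5  |leaves|=0  hit=miss

== RESULT ==
0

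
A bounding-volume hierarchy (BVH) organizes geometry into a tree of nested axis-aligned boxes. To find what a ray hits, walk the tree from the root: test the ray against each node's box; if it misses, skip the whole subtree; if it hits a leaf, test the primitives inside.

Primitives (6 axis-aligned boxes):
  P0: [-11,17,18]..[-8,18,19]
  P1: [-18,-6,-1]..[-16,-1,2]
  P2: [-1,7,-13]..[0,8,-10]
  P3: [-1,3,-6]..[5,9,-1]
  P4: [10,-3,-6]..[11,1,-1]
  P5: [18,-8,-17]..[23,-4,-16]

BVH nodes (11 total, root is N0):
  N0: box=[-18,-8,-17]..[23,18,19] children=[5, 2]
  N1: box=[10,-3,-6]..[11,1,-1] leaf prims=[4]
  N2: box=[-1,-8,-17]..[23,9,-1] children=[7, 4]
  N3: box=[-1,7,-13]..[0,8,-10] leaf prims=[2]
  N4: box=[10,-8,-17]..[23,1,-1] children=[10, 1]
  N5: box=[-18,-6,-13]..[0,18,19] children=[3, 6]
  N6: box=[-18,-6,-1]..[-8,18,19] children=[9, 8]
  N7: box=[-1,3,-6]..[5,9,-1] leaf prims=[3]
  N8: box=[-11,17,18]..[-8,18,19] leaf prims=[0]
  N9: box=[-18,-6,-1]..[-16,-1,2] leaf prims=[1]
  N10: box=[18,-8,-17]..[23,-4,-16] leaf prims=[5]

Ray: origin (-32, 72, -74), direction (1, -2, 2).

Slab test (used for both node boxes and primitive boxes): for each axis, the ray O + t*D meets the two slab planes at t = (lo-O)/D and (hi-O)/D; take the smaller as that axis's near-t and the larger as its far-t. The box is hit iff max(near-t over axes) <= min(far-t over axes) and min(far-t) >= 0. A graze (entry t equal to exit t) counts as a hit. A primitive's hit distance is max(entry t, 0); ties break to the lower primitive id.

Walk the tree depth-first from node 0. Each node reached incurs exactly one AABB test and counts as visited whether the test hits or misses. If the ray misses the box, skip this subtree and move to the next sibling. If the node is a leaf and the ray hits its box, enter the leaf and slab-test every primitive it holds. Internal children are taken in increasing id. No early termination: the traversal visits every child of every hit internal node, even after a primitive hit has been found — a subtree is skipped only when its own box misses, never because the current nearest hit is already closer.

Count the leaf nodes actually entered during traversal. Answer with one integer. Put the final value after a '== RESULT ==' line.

Trace the traversal:
N0 x:[14,55] y:[27,40] z:[57/2,93/2] -> hit [57/2,40], descend [2, 5]
  N2 x:[31,55] y:[63/2,40] z:[57/2,73/2] -> hit [63/2,73/2], descend [4, 7]
    N4 x:[42,55] y:[71/2,40] z:[57/2,73/2] -> miss, prune
    N7 x:[31,37] y:[63/2,69/2] z:[34,73/2] -> hit [34,69/2] leaf, test {P3@t=34}
  N5 x:[14,32] y:[27,39] z:[61/2,93/2] -> hit [61/2,32], descend [3, 6]
    N3 x:[31,32] y:[32,65/2] z:[61/2,32] -> hit [32,32] leaf, test {P2@t=32}
    N6 x:[14,24] y:[27,39] z:[73/2,93/2] -> miss, prune

Summary -> nodes [0, 2, 4, 7, 5, 3, 6]; box-tests=7; leaf-entries=2; first=P2

== RESULT ==
2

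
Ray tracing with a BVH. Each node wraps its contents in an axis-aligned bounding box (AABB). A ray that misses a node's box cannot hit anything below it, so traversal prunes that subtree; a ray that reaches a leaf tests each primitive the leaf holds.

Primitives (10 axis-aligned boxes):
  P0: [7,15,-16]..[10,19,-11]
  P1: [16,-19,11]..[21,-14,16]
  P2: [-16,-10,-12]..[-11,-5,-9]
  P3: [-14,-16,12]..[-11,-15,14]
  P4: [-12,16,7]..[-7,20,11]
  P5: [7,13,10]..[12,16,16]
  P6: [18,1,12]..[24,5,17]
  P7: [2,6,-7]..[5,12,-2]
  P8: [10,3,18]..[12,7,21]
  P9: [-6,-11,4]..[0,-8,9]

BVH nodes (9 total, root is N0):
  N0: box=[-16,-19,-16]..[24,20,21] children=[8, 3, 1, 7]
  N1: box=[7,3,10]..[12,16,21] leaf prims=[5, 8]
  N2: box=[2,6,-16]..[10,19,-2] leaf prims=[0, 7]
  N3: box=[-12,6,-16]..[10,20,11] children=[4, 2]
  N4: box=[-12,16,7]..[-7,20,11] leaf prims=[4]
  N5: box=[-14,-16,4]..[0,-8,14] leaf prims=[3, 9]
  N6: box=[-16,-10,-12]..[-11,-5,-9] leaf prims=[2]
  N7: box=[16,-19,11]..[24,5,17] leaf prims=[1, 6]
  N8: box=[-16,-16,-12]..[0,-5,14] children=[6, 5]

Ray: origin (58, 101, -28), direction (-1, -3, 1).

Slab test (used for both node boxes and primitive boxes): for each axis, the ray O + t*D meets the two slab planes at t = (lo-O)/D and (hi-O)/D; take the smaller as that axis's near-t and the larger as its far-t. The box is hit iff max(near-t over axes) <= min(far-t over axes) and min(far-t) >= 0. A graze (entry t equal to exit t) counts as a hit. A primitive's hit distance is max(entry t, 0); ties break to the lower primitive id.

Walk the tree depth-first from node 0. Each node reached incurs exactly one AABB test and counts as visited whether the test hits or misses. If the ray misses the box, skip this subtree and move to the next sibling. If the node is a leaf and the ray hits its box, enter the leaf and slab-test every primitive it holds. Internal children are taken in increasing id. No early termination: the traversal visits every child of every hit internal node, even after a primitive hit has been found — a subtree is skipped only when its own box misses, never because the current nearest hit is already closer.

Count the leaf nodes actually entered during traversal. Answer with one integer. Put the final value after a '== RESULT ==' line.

Traverse from the root:
N0 x:[34,74] y:[27,40] z:[12,49] -> hit [34,40], descend [1, 3, 7, 8]
  N1 x:[46,51] y:[85/3,98/3] z:[38,49] -> miss, prune
  N3 x:[48,70] y:[27,95/3] z:[12,39] -> miss, prune
  N7 x:[34,42] y:[32,40] z:[39,45] -> hit [39,40] leaf, test {P1@t=39, P6(miss)}
  N8 x:[58,74] y:[106/3,39] z:[16,42] -> miss, prune

5 AABB tests over nodes [0, 1, 3, 7, 8]; 1 leaf entered; closest P1.

== RESULT ==
1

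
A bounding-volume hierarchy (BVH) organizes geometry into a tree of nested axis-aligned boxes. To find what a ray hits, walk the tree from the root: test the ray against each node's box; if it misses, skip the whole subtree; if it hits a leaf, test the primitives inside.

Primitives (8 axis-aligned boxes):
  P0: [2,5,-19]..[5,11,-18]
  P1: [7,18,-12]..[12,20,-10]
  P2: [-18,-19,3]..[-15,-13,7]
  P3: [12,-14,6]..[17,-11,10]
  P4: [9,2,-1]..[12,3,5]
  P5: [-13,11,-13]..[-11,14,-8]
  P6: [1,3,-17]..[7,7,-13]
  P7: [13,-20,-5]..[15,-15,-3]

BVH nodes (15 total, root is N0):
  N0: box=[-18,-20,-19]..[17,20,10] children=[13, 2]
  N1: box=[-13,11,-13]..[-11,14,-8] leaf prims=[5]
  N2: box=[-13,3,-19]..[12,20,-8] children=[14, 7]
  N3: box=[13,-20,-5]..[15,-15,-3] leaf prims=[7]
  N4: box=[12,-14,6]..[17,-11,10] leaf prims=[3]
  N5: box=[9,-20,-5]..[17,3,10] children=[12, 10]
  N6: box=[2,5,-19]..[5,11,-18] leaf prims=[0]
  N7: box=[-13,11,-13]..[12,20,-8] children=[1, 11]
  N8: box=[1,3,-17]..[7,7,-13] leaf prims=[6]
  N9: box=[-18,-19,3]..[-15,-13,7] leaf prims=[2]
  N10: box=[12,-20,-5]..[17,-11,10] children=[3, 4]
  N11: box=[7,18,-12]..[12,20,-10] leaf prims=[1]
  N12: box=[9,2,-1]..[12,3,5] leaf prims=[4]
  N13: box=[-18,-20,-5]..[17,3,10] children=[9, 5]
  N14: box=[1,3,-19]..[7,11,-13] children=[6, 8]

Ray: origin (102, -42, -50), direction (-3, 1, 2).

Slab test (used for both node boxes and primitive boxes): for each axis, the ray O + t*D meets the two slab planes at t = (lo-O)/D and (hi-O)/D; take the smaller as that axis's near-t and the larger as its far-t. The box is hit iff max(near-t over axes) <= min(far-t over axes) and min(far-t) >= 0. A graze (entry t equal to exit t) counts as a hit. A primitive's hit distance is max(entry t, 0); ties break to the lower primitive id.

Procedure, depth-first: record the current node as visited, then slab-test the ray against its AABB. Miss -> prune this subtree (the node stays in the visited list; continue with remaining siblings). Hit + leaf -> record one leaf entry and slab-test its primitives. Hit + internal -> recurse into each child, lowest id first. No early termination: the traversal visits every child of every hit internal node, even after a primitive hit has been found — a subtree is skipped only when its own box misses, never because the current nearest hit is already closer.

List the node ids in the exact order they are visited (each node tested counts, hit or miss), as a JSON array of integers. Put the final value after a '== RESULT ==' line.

Trace the traversal:
N0 x:[85/3,40] y:[22,62] z:[31/2,30] -> hit [85/3,30], descend [2, 13]
  N2 x:[30,115/3] y:[45,62] z:[31/2,21] -> miss, prune
  N13 x:[85/3,40] y:[22,45] z:[45/2,30] -> hit [85/3,30], descend [5, 9]
    N5 x:[85/3,31] y:[22,45] z:[45/2,30] -> hit [85/3,30], descend [10, 12]
      N10 x:[85/3,30] y:[22,31] z:[45/2,30] -> hit [85/3,30], descend [3, 4]
        N3 x:[29,89/3] y:[22,27] z:[45/2,47/2] -> miss, prune
        N4 x:[85/3,30] y:[28,31] z:[28,30] -> hit [85/3,30] leaf, test {P3@t=85/3}
      N12 x:[30,31] y:[44,45] z:[49/2,55/2] -> miss, prune
    N9 x:[39,40] y:[23,29] z:[53/2,57/2] -> miss, prune

9 AABB tests over nodes [0, 2, 13, 5, 10, 3, 4, 12, 9]; 1 leaf entered; closest P3.

== RESULT ==
[0, 2, 13, 5, 10, 3, 4, 12, 9]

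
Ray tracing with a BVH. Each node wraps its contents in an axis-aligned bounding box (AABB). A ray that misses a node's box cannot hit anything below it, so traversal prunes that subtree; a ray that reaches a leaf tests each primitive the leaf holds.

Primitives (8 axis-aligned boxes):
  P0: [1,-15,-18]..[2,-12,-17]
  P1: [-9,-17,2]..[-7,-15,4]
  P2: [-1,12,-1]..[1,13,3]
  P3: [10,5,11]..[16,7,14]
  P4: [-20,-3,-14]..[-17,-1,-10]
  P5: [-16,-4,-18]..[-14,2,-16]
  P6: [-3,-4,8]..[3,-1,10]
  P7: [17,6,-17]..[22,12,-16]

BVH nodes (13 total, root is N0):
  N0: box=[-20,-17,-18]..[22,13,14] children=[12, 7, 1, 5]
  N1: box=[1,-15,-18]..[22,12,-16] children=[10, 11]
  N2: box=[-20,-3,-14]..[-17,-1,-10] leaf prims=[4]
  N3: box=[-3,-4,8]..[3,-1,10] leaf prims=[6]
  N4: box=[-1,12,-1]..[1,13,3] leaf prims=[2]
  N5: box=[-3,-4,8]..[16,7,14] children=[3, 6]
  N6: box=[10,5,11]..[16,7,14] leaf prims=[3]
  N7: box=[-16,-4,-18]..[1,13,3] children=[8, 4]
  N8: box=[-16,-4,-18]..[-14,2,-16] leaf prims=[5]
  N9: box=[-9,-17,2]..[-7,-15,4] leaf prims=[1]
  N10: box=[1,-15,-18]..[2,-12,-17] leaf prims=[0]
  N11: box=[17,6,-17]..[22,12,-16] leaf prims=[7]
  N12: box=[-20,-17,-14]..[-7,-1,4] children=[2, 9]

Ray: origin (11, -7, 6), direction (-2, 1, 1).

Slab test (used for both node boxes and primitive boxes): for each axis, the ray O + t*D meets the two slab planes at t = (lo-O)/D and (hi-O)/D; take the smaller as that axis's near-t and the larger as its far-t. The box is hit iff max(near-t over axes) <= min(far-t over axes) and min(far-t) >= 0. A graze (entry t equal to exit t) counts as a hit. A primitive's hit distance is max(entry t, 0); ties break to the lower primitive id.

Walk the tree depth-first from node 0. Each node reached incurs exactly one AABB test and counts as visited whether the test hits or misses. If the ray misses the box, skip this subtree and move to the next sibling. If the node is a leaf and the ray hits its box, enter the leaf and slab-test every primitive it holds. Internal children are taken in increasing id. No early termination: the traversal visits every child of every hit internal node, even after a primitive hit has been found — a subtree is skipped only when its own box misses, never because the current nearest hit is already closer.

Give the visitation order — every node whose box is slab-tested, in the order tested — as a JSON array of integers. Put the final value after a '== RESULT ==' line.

Traverse from the root:
N0 x:[-11/2,31/2] y:[-10,20] z:[-24,8] -> hit [-11/2,8], descend [1, 5, 7, 12]
  N1 x:[-11/2,5] y:[-8,19] z:[-24,-22] -> miss, prune
  N5 x:[-5/2,7] y:[3,14] z:[2,8] -> hit [3,7], descend [3, 6]
    N3 x:[4,7] y:[3,6] z:[2,4] -> hit [4,4] leaf, test {P6@t=4}
    N6 x:[-5/2,1/2] y:[12,14] z:[5,8] -> miss, prune
  N7 x:[5,27/2] y:[3,20] z:[-24,-3] -> miss, prune
  N12 x:[9,31/2] y:[-10,6] z:[-20,-2] -> miss, prune

order=[0, 1, 5, 3, 6, 7, 12]  |boxes|=7  |leaves|=1  hit=P6

== RESULT ==
[0, 1, 5, 3, 6, 7, 12]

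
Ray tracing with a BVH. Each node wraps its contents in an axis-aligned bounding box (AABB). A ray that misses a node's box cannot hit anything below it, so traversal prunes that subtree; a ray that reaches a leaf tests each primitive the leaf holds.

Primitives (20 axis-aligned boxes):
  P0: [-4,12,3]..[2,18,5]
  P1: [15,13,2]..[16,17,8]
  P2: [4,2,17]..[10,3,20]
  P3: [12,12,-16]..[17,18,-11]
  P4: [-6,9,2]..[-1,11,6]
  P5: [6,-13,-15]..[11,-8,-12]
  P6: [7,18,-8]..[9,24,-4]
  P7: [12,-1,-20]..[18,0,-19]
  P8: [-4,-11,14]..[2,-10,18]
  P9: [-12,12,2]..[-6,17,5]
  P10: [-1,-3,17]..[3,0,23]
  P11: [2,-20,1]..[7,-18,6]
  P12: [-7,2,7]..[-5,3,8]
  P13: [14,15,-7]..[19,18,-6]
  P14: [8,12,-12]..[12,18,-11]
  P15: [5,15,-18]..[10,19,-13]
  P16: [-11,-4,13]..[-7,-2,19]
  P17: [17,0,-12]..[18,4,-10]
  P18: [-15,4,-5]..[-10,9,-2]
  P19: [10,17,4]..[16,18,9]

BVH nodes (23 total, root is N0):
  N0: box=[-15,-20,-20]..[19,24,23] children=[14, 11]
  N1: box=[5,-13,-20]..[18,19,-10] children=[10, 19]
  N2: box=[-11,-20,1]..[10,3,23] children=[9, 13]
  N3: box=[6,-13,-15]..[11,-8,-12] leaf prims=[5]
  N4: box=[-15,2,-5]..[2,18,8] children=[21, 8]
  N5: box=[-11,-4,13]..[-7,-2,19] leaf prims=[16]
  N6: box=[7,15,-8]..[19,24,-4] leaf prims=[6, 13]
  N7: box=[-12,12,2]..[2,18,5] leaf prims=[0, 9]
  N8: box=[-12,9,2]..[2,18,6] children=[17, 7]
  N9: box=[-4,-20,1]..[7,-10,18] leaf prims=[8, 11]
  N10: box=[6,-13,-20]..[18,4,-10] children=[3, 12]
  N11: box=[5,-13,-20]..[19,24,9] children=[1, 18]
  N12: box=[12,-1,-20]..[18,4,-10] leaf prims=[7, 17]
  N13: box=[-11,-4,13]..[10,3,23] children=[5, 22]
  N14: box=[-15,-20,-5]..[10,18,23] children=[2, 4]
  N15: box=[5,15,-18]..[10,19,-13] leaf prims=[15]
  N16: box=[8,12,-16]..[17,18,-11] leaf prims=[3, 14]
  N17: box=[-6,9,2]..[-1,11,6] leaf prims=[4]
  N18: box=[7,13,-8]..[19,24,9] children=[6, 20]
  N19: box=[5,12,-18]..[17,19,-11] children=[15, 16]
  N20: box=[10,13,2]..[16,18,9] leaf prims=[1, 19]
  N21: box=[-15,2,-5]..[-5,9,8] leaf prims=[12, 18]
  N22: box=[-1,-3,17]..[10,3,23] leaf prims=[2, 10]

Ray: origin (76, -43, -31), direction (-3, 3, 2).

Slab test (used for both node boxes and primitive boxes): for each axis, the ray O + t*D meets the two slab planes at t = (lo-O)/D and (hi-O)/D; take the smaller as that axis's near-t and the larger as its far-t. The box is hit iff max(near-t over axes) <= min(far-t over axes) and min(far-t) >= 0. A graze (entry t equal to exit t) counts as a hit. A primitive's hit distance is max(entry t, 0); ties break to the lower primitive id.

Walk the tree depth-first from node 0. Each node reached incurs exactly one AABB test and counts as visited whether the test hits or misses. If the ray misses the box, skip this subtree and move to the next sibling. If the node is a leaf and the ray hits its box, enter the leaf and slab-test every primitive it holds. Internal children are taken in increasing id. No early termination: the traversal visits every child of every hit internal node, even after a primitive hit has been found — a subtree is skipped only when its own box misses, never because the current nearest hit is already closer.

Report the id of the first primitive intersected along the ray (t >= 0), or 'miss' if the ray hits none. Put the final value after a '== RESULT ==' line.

Trace the traversal:
N0 x:[19,91/3] y:[23/3,67/3] z:[11/2,27] -> hit [19,67/3], descend [11, 14]
  N11 x:[19,71/3] y:[10,67/3] z:[11/2,20] -> hit [19,20], descend [1, 18]
    N1 x:[58/3,71/3] y:[10,62/3] z:[11/2,21/2] -> miss, prune
    N18 x:[19,23] y:[56/3,67/3] z:[23/2,20] -> hit [19,20], descend [6, 20]
      N6 x:[19,23] y:[58/3,67/3] z:[23/2,27/2] -> miss, prune
      N20 x:[20,22] y:[56/3,61/3] z:[33/2,20] -> hit [20,20] leaf, test {P1(miss), P19@t=20}
  N14 x:[22,91/3] y:[23/3,61/3] z:[13,27] -> miss, prune

Summary -> nodes [0, 11, 1, 18, 6, 20, 14]; box-tests=7; leaf-entries=1; first=P19

== RESULT ==
19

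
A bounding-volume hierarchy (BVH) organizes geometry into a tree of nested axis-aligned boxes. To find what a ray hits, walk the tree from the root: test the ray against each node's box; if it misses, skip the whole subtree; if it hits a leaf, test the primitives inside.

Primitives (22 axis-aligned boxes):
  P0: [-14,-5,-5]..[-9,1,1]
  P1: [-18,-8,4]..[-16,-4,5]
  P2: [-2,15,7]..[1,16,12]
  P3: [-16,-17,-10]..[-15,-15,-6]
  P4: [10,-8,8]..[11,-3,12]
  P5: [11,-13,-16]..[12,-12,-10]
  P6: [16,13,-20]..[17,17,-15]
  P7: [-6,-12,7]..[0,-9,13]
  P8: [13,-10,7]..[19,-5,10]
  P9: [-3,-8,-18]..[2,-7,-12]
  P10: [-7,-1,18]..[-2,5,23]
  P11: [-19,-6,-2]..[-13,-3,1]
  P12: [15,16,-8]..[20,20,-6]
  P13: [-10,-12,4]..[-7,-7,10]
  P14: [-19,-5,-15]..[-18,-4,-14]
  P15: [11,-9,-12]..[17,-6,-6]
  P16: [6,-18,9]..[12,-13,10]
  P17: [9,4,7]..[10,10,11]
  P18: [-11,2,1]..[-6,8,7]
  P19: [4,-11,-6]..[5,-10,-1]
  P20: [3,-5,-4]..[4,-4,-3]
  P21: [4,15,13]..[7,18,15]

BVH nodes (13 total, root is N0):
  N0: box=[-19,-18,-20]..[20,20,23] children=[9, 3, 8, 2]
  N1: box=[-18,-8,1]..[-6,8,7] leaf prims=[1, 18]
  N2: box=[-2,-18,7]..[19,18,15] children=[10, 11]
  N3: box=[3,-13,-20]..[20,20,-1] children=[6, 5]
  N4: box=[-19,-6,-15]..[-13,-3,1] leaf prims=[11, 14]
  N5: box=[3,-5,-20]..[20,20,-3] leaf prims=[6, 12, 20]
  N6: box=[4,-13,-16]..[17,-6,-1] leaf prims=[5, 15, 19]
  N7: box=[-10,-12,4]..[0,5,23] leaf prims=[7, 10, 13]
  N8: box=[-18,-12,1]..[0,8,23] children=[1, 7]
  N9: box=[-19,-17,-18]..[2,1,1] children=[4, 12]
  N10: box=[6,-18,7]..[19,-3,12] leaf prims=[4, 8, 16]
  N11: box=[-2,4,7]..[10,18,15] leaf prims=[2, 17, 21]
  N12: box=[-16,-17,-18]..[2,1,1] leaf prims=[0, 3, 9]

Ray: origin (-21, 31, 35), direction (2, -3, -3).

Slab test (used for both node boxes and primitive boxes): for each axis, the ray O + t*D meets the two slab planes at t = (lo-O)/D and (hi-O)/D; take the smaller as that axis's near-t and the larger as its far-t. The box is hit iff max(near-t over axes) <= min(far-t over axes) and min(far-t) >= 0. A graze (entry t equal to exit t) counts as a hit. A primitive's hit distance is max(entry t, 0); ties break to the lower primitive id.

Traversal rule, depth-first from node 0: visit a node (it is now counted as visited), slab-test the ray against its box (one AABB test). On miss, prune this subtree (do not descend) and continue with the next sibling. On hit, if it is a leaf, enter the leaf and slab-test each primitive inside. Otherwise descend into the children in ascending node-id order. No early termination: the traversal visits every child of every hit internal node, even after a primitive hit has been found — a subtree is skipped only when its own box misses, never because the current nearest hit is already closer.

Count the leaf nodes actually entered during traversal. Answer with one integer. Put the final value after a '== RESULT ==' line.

Walk:
N0 x:[1,41/2] y:[11/3,49/3] z:[4,55/3] -> hit [4,49/3], descend [2, 3, 8, 9]
  N2 x:[19/2,20] y:[13/3,49/3] z:[20/3,28/3] -> miss, prune
  N3 x:[12,41/2] y:[11/3,44/3] z:[12,55/3] -> hit [12,44/3], descend [5, 6]
    N5 x:[12,41/2] y:[11/3,12] z:[38/3,55/3] -> miss, prune
    N6 x:[25/2,19] y:[37/3,44/3] z:[12,17] -> hit [25/2,44/3] leaf, test {P5(miss), P15(miss), P19(miss)}
  N8 x:[3/2,21/2] y:[23/3,43/3] z:[4,34/3] -> hit [23/3,21/2], descend [1, 7]
    N1 x:[3/2,15/2] y:[23/3,13] z:[28/3,34/3] -> miss, prune
    N7 x:[11/2,21/2] y:[26/3,43/3] z:[4,31/3] -> hit [26/3,31/3] leaf, test {P7(miss), P10(miss), P13(miss)}
  N9 x:[1,23/2] y:[10,16] z:[34/3,53/3] -> hit [34/3,23/2], descend [4, 12]
    N4 x:[1,4] y:[34/3,37/3] z:[34/3,50/3] -> miss, prune
    N12 x:[5/2,23/2] y:[10,16] z:[34/3,53/3] -> hit [34/3,23/2] leaf, test {P0(miss), P3(miss), P9(miss)}

Visited [0, 2, 3, 5, 6, 8, 1, 7, 9, 4, 12]. Tests: 11 box, 3 leaf. Nearest: miss.

== RESULT ==
3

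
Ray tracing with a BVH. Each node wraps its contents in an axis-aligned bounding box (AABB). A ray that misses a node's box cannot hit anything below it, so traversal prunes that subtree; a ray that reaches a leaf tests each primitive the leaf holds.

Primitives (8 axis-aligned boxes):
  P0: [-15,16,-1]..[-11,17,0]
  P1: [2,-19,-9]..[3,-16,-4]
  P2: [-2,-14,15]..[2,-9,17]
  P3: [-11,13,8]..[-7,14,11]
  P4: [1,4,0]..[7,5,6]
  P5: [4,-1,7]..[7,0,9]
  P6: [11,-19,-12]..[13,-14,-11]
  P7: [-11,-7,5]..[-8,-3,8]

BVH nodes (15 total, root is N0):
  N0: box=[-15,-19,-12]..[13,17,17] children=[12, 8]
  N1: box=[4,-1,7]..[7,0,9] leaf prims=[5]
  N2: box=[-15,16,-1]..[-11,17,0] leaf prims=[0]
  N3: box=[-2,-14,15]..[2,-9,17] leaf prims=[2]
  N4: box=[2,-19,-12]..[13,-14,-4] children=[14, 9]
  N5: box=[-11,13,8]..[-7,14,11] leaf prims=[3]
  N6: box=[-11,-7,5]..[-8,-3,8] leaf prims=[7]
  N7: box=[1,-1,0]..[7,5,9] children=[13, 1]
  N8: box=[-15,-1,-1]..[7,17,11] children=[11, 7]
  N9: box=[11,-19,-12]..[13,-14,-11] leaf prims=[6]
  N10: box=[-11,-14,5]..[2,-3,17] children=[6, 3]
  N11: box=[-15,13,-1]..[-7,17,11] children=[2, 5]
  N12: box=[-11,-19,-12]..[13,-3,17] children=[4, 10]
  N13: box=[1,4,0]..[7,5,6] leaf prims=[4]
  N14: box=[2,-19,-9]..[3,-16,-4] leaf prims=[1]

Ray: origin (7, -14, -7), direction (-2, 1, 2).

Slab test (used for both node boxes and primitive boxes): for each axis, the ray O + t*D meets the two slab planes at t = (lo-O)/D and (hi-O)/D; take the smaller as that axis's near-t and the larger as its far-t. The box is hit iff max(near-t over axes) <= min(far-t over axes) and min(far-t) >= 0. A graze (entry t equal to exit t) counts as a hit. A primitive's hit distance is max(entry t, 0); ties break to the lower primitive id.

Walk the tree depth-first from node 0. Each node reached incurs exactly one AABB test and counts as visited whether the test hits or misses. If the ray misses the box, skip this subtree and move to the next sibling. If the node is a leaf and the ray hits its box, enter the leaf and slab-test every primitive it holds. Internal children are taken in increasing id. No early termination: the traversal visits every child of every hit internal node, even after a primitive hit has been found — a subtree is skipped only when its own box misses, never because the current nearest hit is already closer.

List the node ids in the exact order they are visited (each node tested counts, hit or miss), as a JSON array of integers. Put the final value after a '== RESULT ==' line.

Walk:
N0 x:[-3,11] y:[-5,31] z:[-5/2,12] -> hit [-5/2,11], descend [8, 12]
  N8 x:[0,11] y:[13,31] z:[3,9] -> miss, prune
  N12 x:[-3,9] y:[-5,11] z:[-5/2,12] -> hit [-5/2,9], descend [4, 10]
    N4 x:[-3,5/2] y:[-5,0] z:[-5/2,3/2] -> hit [-5/2,0], descend [9, 14]
      N9 x:[-3,-2] y:[-5,0] z:[-5/2,-2] -> miss, prune
      N14 x:[2,5/2] y:[-5,-2] z:[-1,3/2] -> miss, prune
    N10 x:[5/2,9] y:[0,11] z:[6,12] -> hit [6,9], descend [3, 6]
      N3 x:[5/2,9/2] y:[0,5] z:[11,12] -> miss, prune
      N6 x:[15/2,9] y:[7,11] z:[6,15/2] -> hit [15/2,15/2] leaf, test {P7@t=15/2}

Visited [0, 8, 12, 4, 9, 14, 10, 3, 6]. Tests: 9 box, 1 leaf. Nearest: P7.

== RESULT ==
[0, 8, 12, 4, 9, 14, 10, 3, 6]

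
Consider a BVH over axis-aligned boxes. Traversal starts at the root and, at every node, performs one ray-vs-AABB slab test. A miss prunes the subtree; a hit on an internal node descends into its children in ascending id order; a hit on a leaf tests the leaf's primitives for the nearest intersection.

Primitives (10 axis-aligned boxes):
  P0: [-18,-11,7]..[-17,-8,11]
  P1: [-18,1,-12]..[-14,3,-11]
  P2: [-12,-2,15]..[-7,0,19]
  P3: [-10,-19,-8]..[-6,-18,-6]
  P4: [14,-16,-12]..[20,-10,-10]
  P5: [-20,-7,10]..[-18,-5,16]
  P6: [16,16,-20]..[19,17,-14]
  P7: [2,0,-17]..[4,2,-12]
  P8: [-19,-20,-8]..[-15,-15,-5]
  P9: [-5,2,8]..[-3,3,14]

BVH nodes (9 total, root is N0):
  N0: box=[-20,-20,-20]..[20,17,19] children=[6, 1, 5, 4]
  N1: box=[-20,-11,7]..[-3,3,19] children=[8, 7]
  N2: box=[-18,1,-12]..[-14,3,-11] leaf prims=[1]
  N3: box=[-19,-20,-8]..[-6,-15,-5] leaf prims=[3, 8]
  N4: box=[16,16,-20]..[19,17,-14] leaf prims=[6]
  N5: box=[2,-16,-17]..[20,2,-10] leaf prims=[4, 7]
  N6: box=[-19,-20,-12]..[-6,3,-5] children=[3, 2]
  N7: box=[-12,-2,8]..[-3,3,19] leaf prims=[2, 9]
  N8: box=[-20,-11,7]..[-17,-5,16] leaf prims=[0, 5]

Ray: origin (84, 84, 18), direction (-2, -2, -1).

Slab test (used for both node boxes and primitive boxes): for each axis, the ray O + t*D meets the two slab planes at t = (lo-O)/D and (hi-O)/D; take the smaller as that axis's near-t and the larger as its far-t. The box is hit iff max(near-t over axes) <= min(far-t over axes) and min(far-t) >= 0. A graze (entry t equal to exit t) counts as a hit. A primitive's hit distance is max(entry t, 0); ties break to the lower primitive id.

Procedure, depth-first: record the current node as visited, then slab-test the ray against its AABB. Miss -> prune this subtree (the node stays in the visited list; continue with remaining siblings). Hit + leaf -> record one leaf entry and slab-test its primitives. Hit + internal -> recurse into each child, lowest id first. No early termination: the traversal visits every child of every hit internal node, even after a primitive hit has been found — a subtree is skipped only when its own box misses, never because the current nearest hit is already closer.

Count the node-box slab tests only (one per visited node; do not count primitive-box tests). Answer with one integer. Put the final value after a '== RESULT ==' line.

Traverse from the root:
N0 x:[32,52] y:[67/2,52] z:[-1,38] -> hit [67/2,38], descend [1, 4, 5, 6]
  N1 x:[87/2,52] y:[81/2,95/2] z:[-1,11] -> miss, prune
  N4 x:[65/2,34] y:[67/2,34] z:[32,38] -> hit [67/2,34] leaf, test {P6@t=67/2}
  N5 x:[32,41] y:[41,50] z:[28,35] -> miss, prune
  N6 x:[45,103/2] y:[81/2,52] z:[23,30] -> miss, prune

Summary -> nodes [0, 1, 4, 5, 6]; box-tests=5; leaf-entries=1; first=P6

== RESULT ==
5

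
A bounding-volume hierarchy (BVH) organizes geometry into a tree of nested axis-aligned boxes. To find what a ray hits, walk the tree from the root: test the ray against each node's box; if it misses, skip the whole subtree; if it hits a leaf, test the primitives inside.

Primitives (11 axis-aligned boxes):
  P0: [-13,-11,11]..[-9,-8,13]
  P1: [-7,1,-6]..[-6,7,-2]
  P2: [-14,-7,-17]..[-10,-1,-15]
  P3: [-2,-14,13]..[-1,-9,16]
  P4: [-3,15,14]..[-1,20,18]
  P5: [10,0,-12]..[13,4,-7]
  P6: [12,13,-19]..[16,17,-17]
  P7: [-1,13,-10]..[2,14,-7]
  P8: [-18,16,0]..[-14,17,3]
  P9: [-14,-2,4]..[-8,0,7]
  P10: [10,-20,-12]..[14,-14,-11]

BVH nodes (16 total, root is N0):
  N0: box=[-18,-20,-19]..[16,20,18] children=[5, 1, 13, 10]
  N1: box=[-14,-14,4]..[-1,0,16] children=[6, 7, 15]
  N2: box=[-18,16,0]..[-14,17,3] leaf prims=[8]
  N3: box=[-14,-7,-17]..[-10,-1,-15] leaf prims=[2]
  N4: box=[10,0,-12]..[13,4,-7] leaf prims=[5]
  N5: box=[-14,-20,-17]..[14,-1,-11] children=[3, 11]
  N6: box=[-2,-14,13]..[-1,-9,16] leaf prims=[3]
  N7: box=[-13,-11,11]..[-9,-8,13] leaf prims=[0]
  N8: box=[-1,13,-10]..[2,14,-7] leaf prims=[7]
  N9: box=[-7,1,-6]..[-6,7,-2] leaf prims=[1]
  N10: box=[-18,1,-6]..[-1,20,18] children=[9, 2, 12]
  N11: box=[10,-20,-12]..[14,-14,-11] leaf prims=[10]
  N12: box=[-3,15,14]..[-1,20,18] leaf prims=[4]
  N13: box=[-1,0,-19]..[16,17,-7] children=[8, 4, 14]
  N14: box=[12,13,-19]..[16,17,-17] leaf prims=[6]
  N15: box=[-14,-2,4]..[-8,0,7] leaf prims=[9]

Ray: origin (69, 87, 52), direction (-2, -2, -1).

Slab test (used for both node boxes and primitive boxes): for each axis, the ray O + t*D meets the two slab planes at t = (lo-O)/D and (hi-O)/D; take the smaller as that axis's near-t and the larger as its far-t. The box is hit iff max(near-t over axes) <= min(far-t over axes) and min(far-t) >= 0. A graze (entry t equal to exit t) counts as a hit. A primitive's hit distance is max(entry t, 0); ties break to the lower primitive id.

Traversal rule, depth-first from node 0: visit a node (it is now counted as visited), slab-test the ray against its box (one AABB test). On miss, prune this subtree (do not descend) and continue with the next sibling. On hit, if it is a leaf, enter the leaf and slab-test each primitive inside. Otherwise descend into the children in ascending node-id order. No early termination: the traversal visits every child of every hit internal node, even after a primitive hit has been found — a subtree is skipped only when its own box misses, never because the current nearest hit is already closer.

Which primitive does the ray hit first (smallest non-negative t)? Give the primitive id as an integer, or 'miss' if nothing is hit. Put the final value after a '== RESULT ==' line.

Trace the traversal:
N0 x:[53/2,87/2] y:[67/2,107/2] z:[34,71] -> hit [34,87/2], descend [1, 5, 10, 13]
  N1 x:[35,83/2] y:[87/2,101/2] z:[36,48] -> miss, prune
  N5 x:[55/2,83/2] y:[44,107/2] z:[63,69] -> miss, prune
  N10 x:[35,87/2] y:[67/2,43] z:[34,58] -> hit [35,43], descend [2, 9, 12]
    N2 x:[83/2,87/2] y:[35,71/2] z:[49,52] -> miss, prune
    N9 x:[75/2,38] y:[40,43] z:[54,58] -> miss, prune
    N12 x:[35,36] y:[67/2,36] z:[34,38] -> hit [35,36] leaf, test {P4@t=35}
  N13 x:[53/2,35] y:[35,87/2] z:[59,71] -> miss, prune

order=[0, 1, 5, 10, 2, 9, 12, 13]  |boxes|=8  |leaves|=1  hit=P4

== RESULT ==
4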